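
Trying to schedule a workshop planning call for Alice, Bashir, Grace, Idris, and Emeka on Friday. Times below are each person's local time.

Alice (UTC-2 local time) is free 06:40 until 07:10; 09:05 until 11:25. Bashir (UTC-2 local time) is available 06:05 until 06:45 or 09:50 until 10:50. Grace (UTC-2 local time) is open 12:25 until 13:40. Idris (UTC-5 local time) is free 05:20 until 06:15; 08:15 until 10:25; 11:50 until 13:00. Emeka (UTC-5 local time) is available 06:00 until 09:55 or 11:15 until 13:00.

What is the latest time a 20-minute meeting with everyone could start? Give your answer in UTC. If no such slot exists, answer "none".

none

Alice in UTC: 08:40-09:10, 11:05-13:25 (add 2h to convert from UTC-2).
Bashir in UTC: 08:05-08:45, 11:50-12:50 (add 2h to convert from UTC-2).
Grace in UTC: 14:25-15:40 (add 2h to convert from UTC-2).
Idris in UTC: 10:20-11:15, 13:15-15:25, 16:50-18:00 (add 5h to convert from UTC-5).
Emeka in UTC: 11:00-14:55, 16:15-18:00 (add 5h to convert from UTC-5).
Alice ∩ Bashir: 08:40-08:45, 11:50-12:50.
Alice ∩ Bashir ∩ Grace: ∅.
Alice ∩ Bashir ∩ Grace ∩ Idris: ∅.
Alice ∩ Bashir ∩ Grace ∩ Idris ∩ Emeka: ∅.
There is no time when everyone is free.
No common window is at least 20 minutes long.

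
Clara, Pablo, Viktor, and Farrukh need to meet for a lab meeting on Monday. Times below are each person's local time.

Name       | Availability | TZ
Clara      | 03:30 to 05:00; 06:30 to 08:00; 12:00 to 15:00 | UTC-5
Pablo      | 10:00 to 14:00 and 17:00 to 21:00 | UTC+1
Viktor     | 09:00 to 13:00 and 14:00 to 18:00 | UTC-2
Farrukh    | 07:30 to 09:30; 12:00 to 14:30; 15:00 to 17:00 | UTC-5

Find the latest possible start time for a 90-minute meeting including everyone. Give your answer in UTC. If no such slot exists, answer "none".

18:00

Clara in UTC: 08:30-10:00, 11:30-13:00, 17:00-20:00 (add 5h to convert from UTC-5).
Pablo in UTC: 09:00-13:00, 16:00-20:00 (subtract 1h to convert from UTC+1).
Viktor in UTC: 11:00-15:00, 16:00-20:00 (add 2h to convert from UTC-2).
Farrukh in UTC: 12:30-14:30, 17:00-19:30, 20:00-22:00 (add 5h to convert from UTC-5).
Clara ∩ Pablo: 09:00-10:00, 11:30-13:00, 17:00-20:00.
Clara ∩ Pablo ∩ Viktor: 11:30-13:00, 17:00-20:00.
Clara ∩ Pablo ∩ Viktor ∩ Farrukh: 12:30-13:00, 17:00-19:30.
Those are the intersection windows.
The last common window of at least 90 minutes is 17:00-19:30; a 90-minute meeting can start as late as 18:00 and still end by 19:30.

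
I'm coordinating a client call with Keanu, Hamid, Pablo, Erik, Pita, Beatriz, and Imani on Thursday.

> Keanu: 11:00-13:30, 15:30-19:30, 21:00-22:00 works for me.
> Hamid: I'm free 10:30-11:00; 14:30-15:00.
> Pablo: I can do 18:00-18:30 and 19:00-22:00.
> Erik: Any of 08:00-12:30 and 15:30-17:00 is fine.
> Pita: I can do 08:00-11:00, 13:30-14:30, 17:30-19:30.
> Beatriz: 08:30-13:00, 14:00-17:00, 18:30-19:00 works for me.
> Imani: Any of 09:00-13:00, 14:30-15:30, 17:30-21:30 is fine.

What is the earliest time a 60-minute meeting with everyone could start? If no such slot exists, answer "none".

none

Keanu ∩ Hamid: ∅.
Keanu ∩ Hamid ∩ Pablo: ∅.
Keanu ∩ Hamid ∩ Pablo ∩ Erik: ∅.
Keanu ∩ Hamid ∩ Pablo ∩ Erik ∩ Pita: ∅.
Keanu ∩ Hamid ∩ Pablo ∩ Erik ∩ Pita ∩ Beatriz: ∅.
Keanu ∩ Hamid ∩ Pablo ∩ Erik ∩ Pita ∩ Beatriz ∩ Imani: ∅.
There is no time when everyone is free.
No common window is at least 60 minutes long.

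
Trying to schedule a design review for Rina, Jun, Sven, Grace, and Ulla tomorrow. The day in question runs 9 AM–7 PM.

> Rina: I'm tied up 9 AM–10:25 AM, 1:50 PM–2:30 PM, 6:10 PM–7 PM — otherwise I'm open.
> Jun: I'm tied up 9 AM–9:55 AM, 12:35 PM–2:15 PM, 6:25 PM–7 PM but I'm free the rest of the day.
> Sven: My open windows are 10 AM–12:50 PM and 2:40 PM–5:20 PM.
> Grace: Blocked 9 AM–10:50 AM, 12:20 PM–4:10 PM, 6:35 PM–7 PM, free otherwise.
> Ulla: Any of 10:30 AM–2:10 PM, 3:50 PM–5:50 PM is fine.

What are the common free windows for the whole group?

10:50-12:20, 16:10-17:20

Rina free: 10:25-13:50, 14:30-18:10 (invert busy blocks within the working day).
Jun free: 09:55-12:35, 14:15-18:25 (invert busy blocks within the working day).
Sven free: 10:00-12:50, 14:40-17:20.
Grace free: 10:50-12:20, 16:10-18:35 (invert busy blocks within the working day).
Ulla free: 10:30-14:10, 15:50-17:50.
Rina ∩ Jun: 10:25-12:35, 14:30-18:10.
Rina ∩ Jun ∩ Sven: 10:25-12:35, 14:40-17:20.
Rina ∩ Jun ∩ Sven ∩ Grace: 10:50-12:20, 16:10-17:20.
Rina ∩ Jun ∩ Sven ∩ Grace ∩ Ulla: 10:50-12:20, 16:10-17:20.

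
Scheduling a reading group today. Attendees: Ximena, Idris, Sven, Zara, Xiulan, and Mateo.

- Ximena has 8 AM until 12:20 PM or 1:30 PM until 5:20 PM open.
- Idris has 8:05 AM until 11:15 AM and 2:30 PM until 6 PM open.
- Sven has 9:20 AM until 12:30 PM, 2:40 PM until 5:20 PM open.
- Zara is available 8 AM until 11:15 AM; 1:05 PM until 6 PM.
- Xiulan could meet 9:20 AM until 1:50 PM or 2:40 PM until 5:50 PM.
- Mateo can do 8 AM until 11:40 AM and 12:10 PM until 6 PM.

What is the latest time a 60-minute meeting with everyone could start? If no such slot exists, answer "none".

Ximena ∩ Idris: 08:05-11:15, 14:30-17:20.
Ximena ∩ Idris ∩ Sven: 09:20-11:15, 14:40-17:20.
Ximena ∩ Idris ∩ Sven ∩ Zara: 09:20-11:15, 14:40-17:20.
Ximena ∩ Idris ∩ Sven ∩ Zara ∩ Xiulan: 09:20-11:15, 14:40-17:20.
Ximena ∩ Idris ∩ Sven ∩ Zara ∩ Xiulan ∩ Mateo: 09:20-11:15, 14:40-17:20.
So the common availability across everyone is 09:20-11:15, 14:40-17:20.
The last common window of at least 60 minutes is 14:40-17:20; a 60-minute meeting can start as late as 16:20 and still end by 17:20.

16:20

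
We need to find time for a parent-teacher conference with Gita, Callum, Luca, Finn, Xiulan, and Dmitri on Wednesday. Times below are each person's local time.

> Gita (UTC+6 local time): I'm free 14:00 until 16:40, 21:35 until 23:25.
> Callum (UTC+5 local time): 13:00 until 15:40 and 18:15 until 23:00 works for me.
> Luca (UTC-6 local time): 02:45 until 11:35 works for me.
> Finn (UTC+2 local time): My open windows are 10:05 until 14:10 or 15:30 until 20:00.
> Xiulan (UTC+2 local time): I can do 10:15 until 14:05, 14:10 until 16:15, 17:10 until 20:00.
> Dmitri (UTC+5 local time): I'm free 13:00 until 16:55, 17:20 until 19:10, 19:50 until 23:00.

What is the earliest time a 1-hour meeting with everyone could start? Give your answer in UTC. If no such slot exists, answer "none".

Gita in UTC: 08:00-10:40, 15:35-17:25 (subtract 6h to convert from UTC+6).
Callum in UTC: 08:00-10:40, 13:15-18:00 (subtract 5h to convert from UTC+5).
Luca in UTC: 08:45-17:35 (add 6h to convert from UTC-6).
Finn in UTC: 08:05-12:10, 13:30-18:00 (subtract 2h to convert from UTC+2).
Xiulan in UTC: 08:15-12:05, 12:10-14:15, 15:10-18:00 (subtract 2h to convert from UTC+2).
Dmitri in UTC: 08:00-11:55, 12:20-14:10, 14:50-18:00 (subtract 5h to convert from UTC+5).
Gita ∩ Callum: 08:00-10:40, 15:35-17:25.
Gita ∩ Callum ∩ Luca: 08:45-10:40, 15:35-17:25.
Gita ∩ Callum ∩ Luca ∩ Finn: 08:45-10:40, 15:35-17:25.
Gita ∩ Callum ∩ Luca ∩ Finn ∩ Xiulan: 08:45-10:40, 15:35-17:25.
Gita ∩ Callum ∩ Luca ∩ Finn ∩ Xiulan ∩ Dmitri: 08:45-10:40, 15:35-17:25.
The first common window of at least 60 minutes is 08:45-10:40, so the earliest start is 08:45.

08:45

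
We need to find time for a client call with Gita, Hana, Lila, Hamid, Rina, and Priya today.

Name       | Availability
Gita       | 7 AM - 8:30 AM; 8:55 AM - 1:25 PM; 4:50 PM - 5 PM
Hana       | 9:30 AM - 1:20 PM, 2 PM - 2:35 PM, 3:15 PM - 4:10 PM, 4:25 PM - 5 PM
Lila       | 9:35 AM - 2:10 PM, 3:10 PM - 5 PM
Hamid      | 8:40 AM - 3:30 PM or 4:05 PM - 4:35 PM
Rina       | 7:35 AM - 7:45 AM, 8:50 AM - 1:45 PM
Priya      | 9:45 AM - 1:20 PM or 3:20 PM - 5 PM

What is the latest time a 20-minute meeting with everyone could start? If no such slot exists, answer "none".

Gita ∩ Hana: 09:30-13:20, 16:50-17:00.
Gita ∩ Hana ∩ Lila: 09:35-13:20, 16:50-17:00.
Gita ∩ Hana ∩ Lila ∩ Hamid: 09:35-13:20.
Gita ∩ Hana ∩ Lila ∩ Hamid ∩ Rina: 09:35-13:20.
Gita ∩ Hana ∩ Lila ∩ Hamid ∩ Rina ∩ Priya: 09:45-13:20.
So the common availability across everyone is 09:45-13:20.
The last common window of at least 20 minutes is 09:45-13:20; a 20-minute meeting can start as late as 13:00 and still end by 13:20.

13:00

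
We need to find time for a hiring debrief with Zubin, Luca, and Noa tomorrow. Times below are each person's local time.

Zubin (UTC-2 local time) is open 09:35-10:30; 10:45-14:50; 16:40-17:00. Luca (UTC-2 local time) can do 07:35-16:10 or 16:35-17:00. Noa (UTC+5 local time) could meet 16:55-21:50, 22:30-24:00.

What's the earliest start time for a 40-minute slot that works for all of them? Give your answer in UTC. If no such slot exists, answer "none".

Zubin in UTC: 11:35-12:30, 12:45-16:50, 18:40-19:00 (add 2h to convert from UTC-2).
Luca in UTC: 09:35-18:10, 18:35-19:00 (add 2h to convert from UTC-2).
Noa in UTC: 11:55-16:50, 17:30-19:00 (subtract 5h to convert from UTC+5).
Zubin ∩ Luca: 11:35-12:30, 12:45-16:50, 18:40-19:00.
Zubin ∩ Luca ∩ Noa: 11:55-12:30, 12:45-16:50, 18:40-19:00.
The first common window of at least 40 minutes is 12:45-16:50, so the earliest start is 12:45.

12:45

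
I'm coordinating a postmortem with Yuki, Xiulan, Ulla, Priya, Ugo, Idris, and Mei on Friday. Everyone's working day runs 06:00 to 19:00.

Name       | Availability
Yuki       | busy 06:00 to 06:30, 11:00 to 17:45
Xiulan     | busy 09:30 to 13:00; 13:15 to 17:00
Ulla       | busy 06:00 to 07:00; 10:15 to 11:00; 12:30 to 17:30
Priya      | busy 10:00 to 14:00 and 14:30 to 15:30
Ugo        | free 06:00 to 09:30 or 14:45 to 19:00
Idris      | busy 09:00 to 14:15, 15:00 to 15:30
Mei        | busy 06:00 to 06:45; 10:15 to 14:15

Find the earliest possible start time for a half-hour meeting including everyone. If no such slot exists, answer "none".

Yuki free: 06:30-11:00, 17:45-19:00 (invert busy blocks within the working day).
Xiulan free: 06:00-09:30, 13:00-13:15, 17:00-19:00 (invert busy blocks within the working day).
Ulla free: 07:00-10:15, 11:00-12:30, 17:30-19:00 (invert busy blocks within the working day).
Priya free: 06:00-10:00, 14:00-14:30, 15:30-19:00 (invert busy blocks within the working day).
Ugo free: 06:00-09:30, 14:45-19:00.
Idris free: 06:00-09:00, 14:15-15:00, 15:30-19:00 (invert busy blocks within the working day).
Mei free: 06:45-10:15, 14:15-19:00 (invert busy blocks within the working day).
Yuki ∩ Xiulan: 06:30-09:30, 17:45-19:00.
Yuki ∩ Xiulan ∩ Ulla: 07:00-09:30, 17:45-19:00.
Yuki ∩ Xiulan ∩ Ulla ∩ Priya: 07:00-09:30, 17:45-19:00.
Yuki ∩ Xiulan ∩ Ulla ∩ Priya ∩ Ugo: 07:00-09:30, 17:45-19:00.
Yuki ∩ Xiulan ∩ Ulla ∩ Priya ∩ Ugo ∩ Idris: 07:00-09:00, 17:45-19:00.
Yuki ∩ Xiulan ∩ Ulla ∩ Priya ∩ Ugo ∩ Idris ∩ Mei: 07:00-09:00, 17:45-19:00.
Those are the intersection windows.
The first common window of at least 30 minutes is 07:00-09:00, so the earliest start is 07:00.

07:00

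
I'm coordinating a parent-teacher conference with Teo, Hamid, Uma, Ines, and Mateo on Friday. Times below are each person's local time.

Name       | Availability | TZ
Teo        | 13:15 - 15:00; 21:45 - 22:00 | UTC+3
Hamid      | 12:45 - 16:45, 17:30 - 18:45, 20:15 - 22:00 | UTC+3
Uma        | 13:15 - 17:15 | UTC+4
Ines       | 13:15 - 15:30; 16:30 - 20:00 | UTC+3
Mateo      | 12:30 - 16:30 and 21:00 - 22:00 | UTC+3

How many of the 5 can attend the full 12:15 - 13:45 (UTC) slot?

1

Teo in UTC: 10:15-12:00, 18:45-19:00 (subtract 3h to convert from UTC+3).
Hamid in UTC: 09:45-13:45, 14:30-15:45, 17:15-19:00 (subtract 3h to convert from UTC+3).
Uma in UTC: 09:15-13:15 (subtract 4h to convert from UTC+4).
Ines in UTC: 10:15-12:30, 13:30-17:00 (subtract 3h to convert from UTC+3).
Mateo in UTC: 09:30-13:30, 18:00-19:00 (subtract 3h to convert from UTC+3).
Hamid can make the full 12:15-13:45 slot — that's 1.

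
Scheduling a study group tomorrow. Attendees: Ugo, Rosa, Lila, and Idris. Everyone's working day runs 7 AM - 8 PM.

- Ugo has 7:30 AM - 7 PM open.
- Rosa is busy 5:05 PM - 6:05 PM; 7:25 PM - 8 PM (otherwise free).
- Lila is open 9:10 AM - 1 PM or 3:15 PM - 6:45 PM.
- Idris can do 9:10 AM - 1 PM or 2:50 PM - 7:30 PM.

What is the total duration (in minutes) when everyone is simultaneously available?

Ugo free: 07:30-19:00.
Rosa free: 07:00-17:05, 18:05-19:25 (invert busy blocks within the working day).
Lila free: 09:10-13:00, 15:15-18:45.
Idris free: 09:10-13:00, 14:50-19:30.
Ugo ∩ Rosa: 07:30-17:05, 18:05-19:00.
Ugo ∩ Rosa ∩ Lila: 09:10-13:00, 15:15-17:05, 18:05-18:45.
Ugo ∩ Rosa ∩ Lila ∩ Idris: 09:10-13:00, 15:15-17:05, 18:05-18:45.
Those are the intersection windows.
Summing the common windows: 230 + 110 + 40 = 380 minutes.

380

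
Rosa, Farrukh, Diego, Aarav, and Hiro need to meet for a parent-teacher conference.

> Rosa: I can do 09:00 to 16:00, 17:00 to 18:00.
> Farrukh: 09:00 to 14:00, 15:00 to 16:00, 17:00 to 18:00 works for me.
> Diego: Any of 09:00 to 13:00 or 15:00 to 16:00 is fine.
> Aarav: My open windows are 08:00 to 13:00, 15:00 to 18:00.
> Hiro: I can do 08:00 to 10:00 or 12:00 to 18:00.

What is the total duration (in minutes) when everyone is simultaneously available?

Rosa ∩ Farrukh: 09:00-14:00, 15:00-16:00, 17:00-18:00.
Rosa ∩ Farrukh ∩ Diego: 09:00-13:00, 15:00-16:00.
Rosa ∩ Farrukh ∩ Diego ∩ Aarav: 09:00-13:00, 15:00-16:00.
Rosa ∩ Farrukh ∩ Diego ∩ Aarav ∩ Hiro: 09:00-10:00, 12:00-13:00, 15:00-16:00.
Summing the common windows: 60 + 60 + 60 = 180 minutes.

180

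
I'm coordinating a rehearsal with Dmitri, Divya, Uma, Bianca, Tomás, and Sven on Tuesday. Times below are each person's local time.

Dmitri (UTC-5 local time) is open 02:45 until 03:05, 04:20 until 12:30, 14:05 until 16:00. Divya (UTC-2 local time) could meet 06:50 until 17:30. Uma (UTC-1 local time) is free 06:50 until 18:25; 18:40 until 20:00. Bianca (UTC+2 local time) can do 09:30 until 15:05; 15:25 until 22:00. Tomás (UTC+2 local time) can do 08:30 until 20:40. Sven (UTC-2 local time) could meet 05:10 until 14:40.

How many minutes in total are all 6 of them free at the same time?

Dmitri in UTC: 07:45-08:05, 09:20-17:30, 19:05-21:00 (add 5h to convert from UTC-5).
Divya in UTC: 08:50-19:30 (add 2h to convert from UTC-2).
Uma in UTC: 07:50-19:25, 19:40-21:00 (add 1h to convert from UTC-1).
Bianca in UTC: 07:30-13:05, 13:25-20:00 (subtract 2h to convert from UTC+2).
Tomás in UTC: 06:30-18:40 (subtract 2h to convert from UTC+2).
Sven in UTC: 07:10-16:40 (add 2h to convert from UTC-2).
Dmitri ∩ Divya: 09:20-17:30, 19:05-19:30.
Dmitri ∩ Divya ∩ Uma: 09:20-17:30, 19:05-19:25.
Dmitri ∩ Divya ∩ Uma ∩ Bianca: 09:20-13:05, 13:25-17:30, 19:05-19:25.
Dmitri ∩ Divya ∩ Uma ∩ Bianca ∩ Tomás: 09:20-13:05, 13:25-17:30.
Dmitri ∩ Divya ∩ Uma ∩ Bianca ∩ Tomás ∩ Sven: 09:20-13:05, 13:25-16:40.
Summing the common windows: 225 + 195 = 420 minutes.

420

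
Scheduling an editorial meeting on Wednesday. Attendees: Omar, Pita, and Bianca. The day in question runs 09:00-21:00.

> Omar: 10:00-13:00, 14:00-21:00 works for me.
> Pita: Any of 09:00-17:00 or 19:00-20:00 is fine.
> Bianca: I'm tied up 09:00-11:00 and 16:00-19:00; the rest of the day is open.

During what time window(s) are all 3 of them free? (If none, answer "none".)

11:00-13:00, 14:00-16:00, 19:00-20:00

Omar free: 10:00-13:00, 14:00-21:00.
Pita free: 09:00-17:00, 19:00-20:00.
Bianca free: 11:00-16:00, 19:00-21:00 (invert busy blocks within the working day).
Omar ∩ Pita: 10:00-13:00, 14:00-17:00, 19:00-20:00.
Omar ∩ Pita ∩ Bianca: 11:00-13:00, 14:00-16:00, 19:00-20:00.
So the common availability across everyone is 11:00-13:00, 14:00-16:00, 19:00-20:00.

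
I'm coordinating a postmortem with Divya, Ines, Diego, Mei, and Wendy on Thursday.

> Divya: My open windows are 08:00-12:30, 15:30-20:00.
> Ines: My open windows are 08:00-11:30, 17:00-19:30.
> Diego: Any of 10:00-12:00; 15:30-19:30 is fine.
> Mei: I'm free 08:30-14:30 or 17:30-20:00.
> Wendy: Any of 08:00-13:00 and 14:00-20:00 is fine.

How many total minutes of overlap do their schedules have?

Divya ∩ Ines: 08:00-11:30, 17:00-19:30.
Divya ∩ Ines ∩ Diego: 10:00-11:30, 17:00-19:30.
Divya ∩ Ines ∩ Diego ∩ Mei: 10:00-11:30, 17:30-19:30.
Divya ∩ Ines ∩ Diego ∩ Mei ∩ Wendy: 10:00-11:30, 17:30-19:30.
So the common availability across everyone is 10:00-11:30, 17:30-19:30.
Summing the common windows: 90 + 120 = 210 minutes.

210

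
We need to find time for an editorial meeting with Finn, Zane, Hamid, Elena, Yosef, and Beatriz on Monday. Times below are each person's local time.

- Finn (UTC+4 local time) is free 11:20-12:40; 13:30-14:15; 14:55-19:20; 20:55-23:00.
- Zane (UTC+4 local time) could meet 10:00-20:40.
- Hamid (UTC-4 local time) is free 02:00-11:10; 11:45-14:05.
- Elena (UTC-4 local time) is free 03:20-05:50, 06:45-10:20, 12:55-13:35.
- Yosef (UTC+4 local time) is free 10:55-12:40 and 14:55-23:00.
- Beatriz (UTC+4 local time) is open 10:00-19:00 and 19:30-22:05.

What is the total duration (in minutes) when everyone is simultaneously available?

285

Finn in UTC: 07:20-08:40, 09:30-10:15, 10:55-15:20, 16:55-19:00 (subtract 4h to convert from UTC+4).
Zane in UTC: 06:00-16:40 (subtract 4h to convert from UTC+4).
Hamid in UTC: 06:00-15:10, 15:45-18:05 (add 4h to convert from UTC-4).
Elena in UTC: 07:20-09:50, 10:45-14:20, 16:55-17:35 (add 4h to convert from UTC-4).
Yosef in UTC: 06:55-08:40, 10:55-19:00 (subtract 4h to convert from UTC+4).
Beatriz in UTC: 06:00-15:00, 15:30-18:05 (subtract 4h to convert from UTC+4).
Finn ∩ Zane: 07:20-08:40, 09:30-10:15, 10:55-15:20.
Finn ∩ Zane ∩ Hamid: 07:20-08:40, 09:30-10:15, 10:55-15:10.
Finn ∩ Zane ∩ Hamid ∩ Elena: 07:20-08:40, 09:30-09:50, 10:55-14:20.
Finn ∩ Zane ∩ Hamid ∩ Elena ∩ Yosef: 07:20-08:40, 10:55-14:20.
Finn ∩ Zane ∩ Hamid ∩ Elena ∩ Yosef ∩ Beatriz: 07:20-08:40, 10:55-14:20.
Summing the common windows: 80 + 205 = 285 minutes.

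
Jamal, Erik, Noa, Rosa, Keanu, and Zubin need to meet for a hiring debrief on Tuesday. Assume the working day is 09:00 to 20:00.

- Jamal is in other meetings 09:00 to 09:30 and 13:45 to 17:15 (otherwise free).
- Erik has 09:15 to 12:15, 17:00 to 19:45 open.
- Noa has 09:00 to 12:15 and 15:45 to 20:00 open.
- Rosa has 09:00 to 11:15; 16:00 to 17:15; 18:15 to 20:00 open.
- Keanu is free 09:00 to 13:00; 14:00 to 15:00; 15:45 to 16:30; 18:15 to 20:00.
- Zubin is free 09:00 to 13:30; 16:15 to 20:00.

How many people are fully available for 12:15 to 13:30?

Jamal free: 09:30-13:45, 17:15-20:00 (invert busy blocks within the working day).
Erik free: 09:15-12:15, 17:00-19:45.
Noa free: 09:00-12:15, 15:45-20:00.
Rosa free: 09:00-11:15, 16:00-17:15, 18:15-20:00.
Keanu free: 09:00-13:00, 14:00-15:00, 15:45-16:30, 18:15-20:00.
Zubin free: 09:00-13:30, 16:15-20:00.
Jamal and Zubin can make the full 12:15-13:30 slot — that's 2.

2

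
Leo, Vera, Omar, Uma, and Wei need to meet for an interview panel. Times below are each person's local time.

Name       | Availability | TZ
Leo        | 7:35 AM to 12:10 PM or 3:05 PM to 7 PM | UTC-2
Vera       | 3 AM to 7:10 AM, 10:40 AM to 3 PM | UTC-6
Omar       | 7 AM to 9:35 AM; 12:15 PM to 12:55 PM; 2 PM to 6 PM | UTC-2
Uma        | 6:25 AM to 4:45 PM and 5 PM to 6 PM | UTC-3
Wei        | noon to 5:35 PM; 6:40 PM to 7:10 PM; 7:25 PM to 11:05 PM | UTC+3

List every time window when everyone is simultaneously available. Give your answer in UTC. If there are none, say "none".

09:35-11:35, 17:05-19:45

Leo in UTC: 09:35-14:10, 17:05-21:00 (add 2h to convert from UTC-2).
Vera in UTC: 09:00-13:10, 16:40-21:00 (add 6h to convert from UTC-6).
Omar in UTC: 09:00-11:35, 14:15-14:55, 16:00-20:00 (add 2h to convert from UTC-2).
Uma in UTC: 09:25-19:45, 20:00-21:00 (add 3h to convert from UTC-3).
Wei in UTC: 09:00-14:35, 15:40-16:10, 16:25-20:05 (subtract 3h to convert from UTC+3).
Leo ∩ Vera: 09:35-13:10, 17:05-21:00.
Leo ∩ Vera ∩ Omar: 09:35-11:35, 17:05-20:00.
Leo ∩ Vera ∩ Omar ∩ Uma: 09:35-11:35, 17:05-19:45.
Leo ∩ Vera ∩ Omar ∩ Uma ∩ Wei: 09:35-11:35, 17:05-19:45.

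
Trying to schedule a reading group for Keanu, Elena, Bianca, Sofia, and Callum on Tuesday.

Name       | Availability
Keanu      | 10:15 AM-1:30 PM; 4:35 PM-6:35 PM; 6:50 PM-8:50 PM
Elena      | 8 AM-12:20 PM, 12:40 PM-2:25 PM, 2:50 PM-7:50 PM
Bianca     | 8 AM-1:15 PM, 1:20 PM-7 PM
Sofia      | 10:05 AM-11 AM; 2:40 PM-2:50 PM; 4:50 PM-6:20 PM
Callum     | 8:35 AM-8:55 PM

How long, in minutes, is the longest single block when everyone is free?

90

Keanu ∩ Elena: 10:15-12:20, 12:40-13:30, 16:35-18:35, 18:50-19:50.
Keanu ∩ Elena ∩ Bianca: 10:15-12:20, 12:40-13:15, 13:20-13:30, 16:35-18:35, 18:50-19:00.
Keanu ∩ Elena ∩ Bianca ∩ Sofia: 10:15-11:00, 16:50-18:20.
Keanu ∩ Elena ∩ Bianca ∩ Sofia ∩ Callum: 10:15-11:00, 16:50-18:20.
Those are the intersection windows.
The longest is 16:50-18:20 at 90 minutes.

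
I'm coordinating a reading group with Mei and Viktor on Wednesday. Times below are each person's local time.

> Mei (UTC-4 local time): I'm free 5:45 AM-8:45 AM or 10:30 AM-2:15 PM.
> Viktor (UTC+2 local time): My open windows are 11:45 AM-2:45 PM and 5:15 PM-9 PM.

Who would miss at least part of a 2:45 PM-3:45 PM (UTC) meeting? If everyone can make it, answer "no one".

Viktor

Mei in UTC: 09:45-12:45, 14:30-18:15 (add 4h to convert from UTC-4).
Viktor in UTC: 09:45-12:45, 15:15-19:00 (subtract 2h to convert from UTC+2).
Mei: free for 14:45-15:45. Viktor: not fully free for 14:45-15:45.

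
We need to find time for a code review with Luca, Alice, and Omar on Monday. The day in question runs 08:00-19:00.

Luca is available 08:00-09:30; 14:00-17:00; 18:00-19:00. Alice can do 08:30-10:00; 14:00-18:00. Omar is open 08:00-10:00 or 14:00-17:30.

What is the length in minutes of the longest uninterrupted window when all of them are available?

Luca ∩ Alice: 08:30-09:30, 14:00-17:00.
Luca ∩ Alice ∩ Omar: 08:30-09:30, 14:00-17:00.
The longest is 14:00-17:00 at 180 minutes.

180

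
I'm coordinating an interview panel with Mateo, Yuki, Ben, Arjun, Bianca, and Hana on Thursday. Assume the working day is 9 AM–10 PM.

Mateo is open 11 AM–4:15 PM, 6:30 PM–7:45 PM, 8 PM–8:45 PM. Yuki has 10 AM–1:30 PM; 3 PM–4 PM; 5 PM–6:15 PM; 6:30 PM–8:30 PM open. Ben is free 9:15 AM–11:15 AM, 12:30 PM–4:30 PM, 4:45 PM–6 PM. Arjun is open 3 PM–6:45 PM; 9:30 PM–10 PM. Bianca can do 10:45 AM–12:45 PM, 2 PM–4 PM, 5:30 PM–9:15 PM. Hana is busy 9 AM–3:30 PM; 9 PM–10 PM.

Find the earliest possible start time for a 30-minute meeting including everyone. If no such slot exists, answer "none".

Mateo free: 11:00-16:15, 18:30-19:45, 20:00-20:45.
Yuki free: 10:00-13:30, 15:00-16:00, 17:00-18:15, 18:30-20:30.
Ben free: 09:15-11:15, 12:30-16:30, 16:45-18:00.
Arjun free: 15:00-18:45, 21:30-22:00.
Bianca free: 10:45-12:45, 14:00-16:00, 17:30-21:15.
Hana free: 15:30-21:00 (invert busy blocks within the working day).
Mateo ∩ Yuki: 11:00-13:30, 15:00-16:00, 18:30-19:45, 20:00-20:30.
Mateo ∩ Yuki ∩ Ben: 11:00-11:15, 12:30-13:30, 15:00-16:00.
Mateo ∩ Yuki ∩ Ben ∩ Arjun: 15:00-16:00.
Mateo ∩ Yuki ∩ Ben ∩ Arjun ∩ Bianca: 15:00-16:00.
Mateo ∩ Yuki ∩ Ben ∩ Arjun ∩ Bianca ∩ Hana: 15:30-16:00.
The first common window of at least 30 minutes is 15:30-16:00, so the earliest start is 15:30.

15:30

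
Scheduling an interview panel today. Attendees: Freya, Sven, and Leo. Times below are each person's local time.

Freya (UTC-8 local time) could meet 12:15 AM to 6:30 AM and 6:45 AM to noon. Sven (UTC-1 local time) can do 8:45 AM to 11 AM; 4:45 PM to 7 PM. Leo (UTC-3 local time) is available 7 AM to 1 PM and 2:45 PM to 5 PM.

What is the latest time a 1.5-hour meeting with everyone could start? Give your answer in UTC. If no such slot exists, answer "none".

Freya in UTC: 08:15-14:30, 14:45-20:00 (add 8h to convert from UTC-8).
Sven in UTC: 09:45-12:00, 17:45-20:00 (add 1h to convert from UTC-1).
Leo in UTC: 10:00-16:00, 17:45-20:00 (add 3h to convert from UTC-3).
Freya ∩ Sven: 09:45-12:00, 17:45-20:00.
Freya ∩ Sven ∩ Leo: 10:00-12:00, 17:45-20:00.
The last common window of at least 90 minutes is 17:45-20:00; a 90-minute meeting can start as late as 18:30 and still end by 20:00.

18:30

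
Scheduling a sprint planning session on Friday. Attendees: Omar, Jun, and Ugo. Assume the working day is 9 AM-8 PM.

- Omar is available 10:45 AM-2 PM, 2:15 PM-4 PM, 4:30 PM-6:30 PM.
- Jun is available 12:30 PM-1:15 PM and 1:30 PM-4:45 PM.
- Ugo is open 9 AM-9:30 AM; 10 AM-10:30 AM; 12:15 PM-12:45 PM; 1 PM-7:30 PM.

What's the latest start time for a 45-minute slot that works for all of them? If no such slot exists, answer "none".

15:15

Omar ∩ Jun: 12:30-13:15, 13:30-14:00, 14:15-16:00, 16:30-16:45.
Omar ∩ Jun ∩ Ugo: 12:30-12:45, 13:00-13:15, 13:30-14:00, 14:15-16:00, 16:30-16:45.
The last common window of at least 45 minutes is 14:15-16:00; a 45-minute meeting can start as late as 15:15 and still end by 16:00.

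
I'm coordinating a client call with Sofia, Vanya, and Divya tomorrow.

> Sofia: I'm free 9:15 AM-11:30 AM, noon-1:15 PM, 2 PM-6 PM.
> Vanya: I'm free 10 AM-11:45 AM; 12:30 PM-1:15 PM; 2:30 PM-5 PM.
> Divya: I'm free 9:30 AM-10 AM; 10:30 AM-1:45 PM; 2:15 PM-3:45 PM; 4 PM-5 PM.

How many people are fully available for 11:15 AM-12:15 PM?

Divya can make the full 11:15-12:15 slot — that's 1.

1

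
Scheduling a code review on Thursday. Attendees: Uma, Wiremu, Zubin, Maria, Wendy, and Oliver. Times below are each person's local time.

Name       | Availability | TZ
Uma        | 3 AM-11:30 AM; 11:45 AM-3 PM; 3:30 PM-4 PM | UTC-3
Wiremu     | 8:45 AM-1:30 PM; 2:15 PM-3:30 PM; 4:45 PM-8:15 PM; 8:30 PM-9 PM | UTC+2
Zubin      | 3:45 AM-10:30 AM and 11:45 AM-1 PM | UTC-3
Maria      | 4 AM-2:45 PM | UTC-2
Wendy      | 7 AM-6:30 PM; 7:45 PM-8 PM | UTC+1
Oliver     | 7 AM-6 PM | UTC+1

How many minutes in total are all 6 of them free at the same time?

435

Uma in UTC: 06:00-14:30, 14:45-18:00, 18:30-19:00 (add 3h to convert from UTC-3).
Wiremu in UTC: 06:45-11:30, 12:15-13:30, 14:45-18:15, 18:30-19:00 (subtract 2h to convert from UTC+2).
Zubin in UTC: 06:45-13:30, 14:45-16:00 (add 3h to convert from UTC-3).
Maria in UTC: 06:00-16:45 (add 2h to convert from UTC-2).
Wendy in UTC: 06:00-17:30, 18:45-19:00 (subtract 1h to convert from UTC+1).
Oliver in UTC: 06:00-17:00 (subtract 1h to convert from UTC+1).
Uma ∩ Wiremu: 06:45-11:30, 12:15-13:30, 14:45-18:00, 18:30-19:00.
Uma ∩ Wiremu ∩ Zubin: 06:45-11:30, 12:15-13:30, 14:45-16:00.
Uma ∩ Wiremu ∩ Zubin ∩ Maria: 06:45-11:30, 12:15-13:30, 14:45-16:00.
Uma ∩ Wiremu ∩ Zubin ∩ Maria ∩ Wendy: 06:45-11:30, 12:15-13:30, 14:45-16:00.
Uma ∩ Wiremu ∩ Zubin ∩ Maria ∩ Wendy ∩ Oliver: 06:45-11:30, 12:15-13:30, 14:45-16:00.
Those are the intersection windows.
Summing the common windows: 285 + 75 + 75 = 435 minutes.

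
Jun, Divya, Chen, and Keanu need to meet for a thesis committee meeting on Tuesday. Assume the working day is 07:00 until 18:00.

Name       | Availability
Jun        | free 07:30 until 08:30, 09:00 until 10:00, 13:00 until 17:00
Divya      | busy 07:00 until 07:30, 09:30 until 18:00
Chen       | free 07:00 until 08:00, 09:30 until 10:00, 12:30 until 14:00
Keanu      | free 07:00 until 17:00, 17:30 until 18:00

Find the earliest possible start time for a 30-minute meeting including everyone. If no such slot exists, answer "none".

07:30

Jun free: 07:30-08:30, 09:00-10:00, 13:00-17:00.
Divya free: 07:30-09:30 (invert busy blocks within the working day).
Chen free: 07:00-08:00, 09:30-10:00, 12:30-14:00.
Keanu free: 07:00-17:00, 17:30-18:00.
Jun ∩ Divya: 07:30-08:30, 09:00-09:30.
Jun ∩ Divya ∩ Chen: 07:30-08:00.
Jun ∩ Divya ∩ Chen ∩ Keanu: 07:30-08:00.
Those are the intersection windows.
The first common window of at least 30 minutes is 07:30-08:00, so the earliest start is 07:30.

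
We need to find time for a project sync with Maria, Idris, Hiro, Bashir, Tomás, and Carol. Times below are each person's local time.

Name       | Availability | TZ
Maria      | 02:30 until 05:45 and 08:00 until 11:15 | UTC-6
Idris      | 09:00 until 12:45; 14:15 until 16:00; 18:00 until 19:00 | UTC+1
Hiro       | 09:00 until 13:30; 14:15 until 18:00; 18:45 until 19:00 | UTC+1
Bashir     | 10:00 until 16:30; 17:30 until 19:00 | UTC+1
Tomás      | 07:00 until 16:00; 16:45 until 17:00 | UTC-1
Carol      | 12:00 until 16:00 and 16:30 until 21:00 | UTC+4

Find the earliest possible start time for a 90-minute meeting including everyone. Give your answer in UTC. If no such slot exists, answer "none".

09:00

Maria in UTC: 08:30-11:45, 14:00-17:15 (add 6h to convert from UTC-6).
Idris in UTC: 08:00-11:45, 13:15-15:00, 17:00-18:00 (subtract 1h to convert from UTC+1).
Hiro in UTC: 08:00-12:30, 13:15-17:00, 17:45-18:00 (subtract 1h to convert from UTC+1).
Bashir in UTC: 09:00-15:30, 16:30-18:00 (subtract 1h to convert from UTC+1).
Tomás in UTC: 08:00-17:00, 17:45-18:00 (add 1h to convert from UTC-1).
Carol in UTC: 08:00-12:00, 12:30-17:00 (subtract 4h to convert from UTC+4).
Maria ∩ Idris: 08:30-11:45, 14:00-15:00, 17:00-17:15.
Maria ∩ Idris ∩ Hiro: 08:30-11:45, 14:00-15:00.
Maria ∩ Idris ∩ Hiro ∩ Bashir: 09:00-11:45, 14:00-15:00.
Maria ∩ Idris ∩ Hiro ∩ Bashir ∩ Tomás: 09:00-11:45, 14:00-15:00.
Maria ∩ Idris ∩ Hiro ∩ Bashir ∩ Tomás ∩ Carol: 09:00-11:45, 14:00-15:00.
The first common window of at least 90 minutes is 09:00-11:45, so the earliest start is 09:00.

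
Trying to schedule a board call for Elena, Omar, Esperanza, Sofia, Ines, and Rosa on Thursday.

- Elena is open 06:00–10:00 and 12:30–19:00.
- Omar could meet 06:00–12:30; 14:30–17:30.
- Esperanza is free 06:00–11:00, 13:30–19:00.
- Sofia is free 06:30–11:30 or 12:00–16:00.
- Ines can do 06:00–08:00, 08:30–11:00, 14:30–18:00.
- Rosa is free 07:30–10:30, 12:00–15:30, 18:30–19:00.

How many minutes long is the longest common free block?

90

Elena ∩ Omar: 06:00-10:00, 14:30-17:30.
Elena ∩ Omar ∩ Esperanza: 06:00-10:00, 14:30-17:30.
Elena ∩ Omar ∩ Esperanza ∩ Sofia: 06:30-10:00, 14:30-16:00.
Elena ∩ Omar ∩ Esperanza ∩ Sofia ∩ Ines: 06:30-08:00, 08:30-10:00, 14:30-16:00.
Elena ∩ Omar ∩ Esperanza ∩ Sofia ∩ Ines ∩ Rosa: 07:30-08:00, 08:30-10:00, 14:30-15:30.
Those are the intersection windows.
The longest is 08:30-10:00 at 90 minutes.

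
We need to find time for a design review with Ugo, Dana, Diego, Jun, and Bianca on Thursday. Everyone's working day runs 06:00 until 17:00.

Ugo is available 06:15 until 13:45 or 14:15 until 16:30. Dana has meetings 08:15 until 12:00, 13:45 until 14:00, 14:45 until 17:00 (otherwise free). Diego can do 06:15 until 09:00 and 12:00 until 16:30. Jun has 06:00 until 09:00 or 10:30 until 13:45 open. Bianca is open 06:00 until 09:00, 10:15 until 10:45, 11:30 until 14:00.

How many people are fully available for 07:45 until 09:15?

1

Ugo free: 06:15-13:45, 14:15-16:30.
Dana free: 06:00-08:15, 12:00-13:45, 14:00-14:45 (invert busy blocks within the working day).
Diego free: 06:15-09:00, 12:00-16:30.
Jun free: 06:00-09:00, 10:30-13:45.
Bianca free: 06:00-09:00, 10:15-10:45, 11:30-14:00.
Ugo can make the full 07:45-09:15 slot — that's 1.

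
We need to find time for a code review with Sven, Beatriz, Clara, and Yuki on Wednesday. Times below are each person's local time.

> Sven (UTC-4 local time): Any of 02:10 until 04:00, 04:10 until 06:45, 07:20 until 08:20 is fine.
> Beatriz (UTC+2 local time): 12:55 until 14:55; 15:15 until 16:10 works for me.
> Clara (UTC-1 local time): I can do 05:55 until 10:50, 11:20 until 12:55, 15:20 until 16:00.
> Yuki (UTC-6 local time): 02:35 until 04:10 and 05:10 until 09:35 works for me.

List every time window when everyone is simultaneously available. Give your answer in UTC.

Sven in UTC: 06:10-08:00, 08:10-10:45, 11:20-12:20 (add 4h to convert from UTC-4).
Beatriz in UTC: 10:55-12:55, 13:15-14:10 (subtract 2h to convert from UTC+2).
Clara in UTC: 06:55-11:50, 12:20-13:55, 16:20-17:00 (add 1h to convert from UTC-1).
Yuki in UTC: 08:35-10:10, 11:10-15:35 (add 6h to convert from UTC-6).
Sven ∩ Beatriz: 11:20-12:20.
Sven ∩ Beatriz ∩ Clara: 11:20-11:50.
Sven ∩ Beatriz ∩ Clara ∩ Yuki: 11:20-11:50.
So the common availability across everyone is 11:20-11:50.

11:20-11:50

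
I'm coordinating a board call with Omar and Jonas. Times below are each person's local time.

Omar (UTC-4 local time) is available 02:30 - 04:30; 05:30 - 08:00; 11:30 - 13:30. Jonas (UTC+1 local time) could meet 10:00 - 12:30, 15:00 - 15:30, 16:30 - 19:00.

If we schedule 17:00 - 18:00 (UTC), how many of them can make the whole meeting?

Omar in UTC: 06:30-08:30, 09:30-12:00, 15:30-17:30 (add 4h to convert from UTC-4).
Jonas in UTC: 09:00-11:30, 14:00-14:30, 15:30-18:00 (subtract 1h to convert from UTC+1).
Jonas can make the full 17:00-18:00 slot — that's 1.

1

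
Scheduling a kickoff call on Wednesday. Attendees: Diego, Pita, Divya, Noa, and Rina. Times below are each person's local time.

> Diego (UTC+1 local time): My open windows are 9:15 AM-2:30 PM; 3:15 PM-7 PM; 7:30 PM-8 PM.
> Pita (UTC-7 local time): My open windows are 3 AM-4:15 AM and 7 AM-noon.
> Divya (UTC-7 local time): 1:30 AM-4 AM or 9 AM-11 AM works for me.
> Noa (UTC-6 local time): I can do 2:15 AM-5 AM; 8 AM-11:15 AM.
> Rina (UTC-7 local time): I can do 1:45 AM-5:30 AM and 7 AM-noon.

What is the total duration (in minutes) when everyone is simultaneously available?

135

Diego in UTC: 08:15-13:30, 14:15-18:00, 18:30-19:00 (subtract 1h to convert from UTC+1).
Pita in UTC: 10:00-11:15, 14:00-19:00 (add 7h to convert from UTC-7).
Divya in UTC: 08:30-11:00, 16:00-18:00 (add 7h to convert from UTC-7).
Noa in UTC: 08:15-11:00, 14:00-17:15 (add 6h to convert from UTC-6).
Rina in UTC: 08:45-12:30, 14:00-19:00 (add 7h to convert from UTC-7).
Diego ∩ Pita: 10:00-11:15, 14:15-18:00, 18:30-19:00.
Diego ∩ Pita ∩ Divya: 10:00-11:00, 16:00-18:00.
Diego ∩ Pita ∩ Divya ∩ Noa: 10:00-11:00, 16:00-17:15.
Diego ∩ Pita ∩ Divya ∩ Noa ∩ Rina: 10:00-11:00, 16:00-17:15.
Summing the common windows: 60 + 75 = 135 minutes.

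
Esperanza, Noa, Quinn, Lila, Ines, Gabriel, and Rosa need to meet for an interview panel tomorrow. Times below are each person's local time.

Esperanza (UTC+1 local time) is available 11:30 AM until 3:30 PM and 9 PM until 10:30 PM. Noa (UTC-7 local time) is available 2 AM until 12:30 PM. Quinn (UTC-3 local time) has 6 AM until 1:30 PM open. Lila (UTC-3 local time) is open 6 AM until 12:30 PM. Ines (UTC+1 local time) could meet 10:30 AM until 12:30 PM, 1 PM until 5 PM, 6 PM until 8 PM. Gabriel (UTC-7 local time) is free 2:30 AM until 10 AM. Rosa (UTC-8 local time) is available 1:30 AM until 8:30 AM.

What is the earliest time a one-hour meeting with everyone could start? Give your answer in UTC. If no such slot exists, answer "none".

Esperanza in UTC: 10:30-14:30, 20:00-21:30 (subtract 1h to convert from UTC+1).
Noa in UTC: 09:00-19:30 (add 7h to convert from UTC-7).
Quinn in UTC: 09:00-16:30 (add 3h to convert from UTC-3).
Lila in UTC: 09:00-15:30 (add 3h to convert from UTC-3).
Ines in UTC: 09:30-11:30, 12:00-16:00, 17:00-19:00 (subtract 1h to convert from UTC+1).
Gabriel in UTC: 09:30-17:00 (add 7h to convert from UTC-7).
Rosa in UTC: 09:30-16:30 (add 8h to convert from UTC-8).
Esperanza ∩ Noa: 10:30-14:30.
Esperanza ∩ Noa ∩ Quinn: 10:30-14:30.
Esperanza ∩ Noa ∩ Quinn ∩ Lila: 10:30-14:30.
Esperanza ∩ Noa ∩ Quinn ∩ Lila ∩ Ines: 10:30-11:30, 12:00-14:30.
Esperanza ∩ Noa ∩ Quinn ∩ Lila ∩ Ines ∩ Gabriel: 10:30-11:30, 12:00-14:30.
Esperanza ∩ Noa ∩ Quinn ∩ Lila ∩ Ines ∩ Gabriel ∩ Rosa: 10:30-11:30, 12:00-14:30.
The first common window of at least 60 minutes is 10:30-11:30, so the earliest start is 10:30.

10:30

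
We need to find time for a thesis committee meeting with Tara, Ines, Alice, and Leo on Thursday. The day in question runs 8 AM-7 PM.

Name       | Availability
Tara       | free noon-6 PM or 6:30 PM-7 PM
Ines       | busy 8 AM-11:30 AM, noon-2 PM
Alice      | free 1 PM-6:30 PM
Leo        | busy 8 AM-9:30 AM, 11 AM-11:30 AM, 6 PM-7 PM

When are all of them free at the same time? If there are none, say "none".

14:00-18:00

Tara free: 12:00-18:00, 18:30-19:00.
Ines free: 11:30-12:00, 14:00-19:00 (invert busy blocks within the working day).
Alice free: 13:00-18:30.
Leo free: 09:30-11:00, 11:30-18:00 (invert busy blocks within the working day).
Tara ∩ Ines: 14:00-18:00, 18:30-19:00.
Tara ∩ Ines ∩ Alice: 14:00-18:00.
Tara ∩ Ines ∩ Alice ∩ Leo: 14:00-18:00.
So the common availability across everyone is 14:00-18:00.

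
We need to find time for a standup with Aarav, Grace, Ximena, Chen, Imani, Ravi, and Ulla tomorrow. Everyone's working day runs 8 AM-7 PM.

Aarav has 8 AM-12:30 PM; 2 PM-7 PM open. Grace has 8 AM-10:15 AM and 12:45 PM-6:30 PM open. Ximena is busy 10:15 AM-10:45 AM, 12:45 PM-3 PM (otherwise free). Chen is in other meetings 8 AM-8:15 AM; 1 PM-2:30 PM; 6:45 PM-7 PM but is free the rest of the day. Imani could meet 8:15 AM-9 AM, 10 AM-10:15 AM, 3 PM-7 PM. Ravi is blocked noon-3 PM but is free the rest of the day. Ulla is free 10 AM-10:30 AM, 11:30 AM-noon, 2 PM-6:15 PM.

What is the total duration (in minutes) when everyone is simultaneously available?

Aarav free: 08:00-12:30, 14:00-19:00.
Grace free: 08:00-10:15, 12:45-18:30.
Ximena free: 08:00-10:15, 10:45-12:45, 15:00-19:00 (invert busy blocks within the working day).
Chen free: 08:15-13:00, 14:30-18:45 (invert busy blocks within the working day).
Imani free: 08:15-09:00, 10:00-10:15, 15:00-19:00.
Ravi free: 08:00-12:00, 15:00-19:00 (invert busy blocks within the working day).
Ulla free: 10:00-10:30, 11:30-12:00, 14:00-18:15.
Aarav ∩ Grace: 08:00-10:15, 14:00-18:30.
Aarav ∩ Grace ∩ Ximena: 08:00-10:15, 15:00-18:30.
Aarav ∩ Grace ∩ Ximena ∩ Chen: 08:15-10:15, 15:00-18:30.
Aarav ∩ Grace ∩ Ximena ∩ Chen ∩ Imani: 08:15-09:00, 10:00-10:15, 15:00-18:30.
Aarav ∩ Grace ∩ Ximena ∩ Chen ∩ Imani ∩ Ravi: 08:15-09:00, 10:00-10:15, 15:00-18:30.
Aarav ∩ Grace ∩ Ximena ∩ Chen ∩ Imani ∩ Ravi ∩ Ulla: 10:00-10:15, 15:00-18:15.
Summing the common windows: 15 + 195 = 210 minutes.

210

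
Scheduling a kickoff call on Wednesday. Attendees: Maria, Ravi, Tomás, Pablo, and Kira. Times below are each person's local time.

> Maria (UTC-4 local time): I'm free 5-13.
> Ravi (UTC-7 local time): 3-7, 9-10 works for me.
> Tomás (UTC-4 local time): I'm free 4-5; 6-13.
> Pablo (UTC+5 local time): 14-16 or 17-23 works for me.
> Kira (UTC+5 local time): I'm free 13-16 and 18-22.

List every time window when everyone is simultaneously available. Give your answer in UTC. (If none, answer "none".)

10:00-11:00, 13:00-14:00, 16:00-17:00

Maria in UTC: 09:00-17:00 (add 4h to convert from UTC-4).
Ravi in UTC: 10:00-14:00, 16:00-17:00 (add 7h to convert from UTC-7).
Tomás in UTC: 08:00-09:00, 10:00-17:00 (add 4h to convert from UTC-4).
Pablo in UTC: 09:00-11:00, 12:00-18:00 (subtract 5h to convert from UTC+5).
Kira in UTC: 08:00-11:00, 13:00-17:00 (subtract 5h to convert from UTC+5).
Maria ∩ Ravi: 10:00-14:00, 16:00-17:00.
Maria ∩ Ravi ∩ Tomás: 10:00-14:00, 16:00-17:00.
Maria ∩ Ravi ∩ Tomás ∩ Pablo: 10:00-11:00, 12:00-14:00, 16:00-17:00.
Maria ∩ Ravi ∩ Tomás ∩ Pablo ∩ Kira: 10:00-11:00, 13:00-14:00, 16:00-17:00.
Those are the intersection windows.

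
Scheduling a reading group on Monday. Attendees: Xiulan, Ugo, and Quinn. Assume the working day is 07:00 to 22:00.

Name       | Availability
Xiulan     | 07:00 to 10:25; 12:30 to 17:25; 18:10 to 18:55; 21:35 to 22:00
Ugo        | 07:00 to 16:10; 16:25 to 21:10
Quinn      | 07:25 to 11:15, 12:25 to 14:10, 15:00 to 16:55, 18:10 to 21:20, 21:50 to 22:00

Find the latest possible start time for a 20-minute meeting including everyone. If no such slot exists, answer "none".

18:35

Xiulan ∩ Ugo: 07:00-10:25, 12:30-16:10, 16:25-17:25, 18:10-18:55.
Xiulan ∩ Ugo ∩ Quinn: 07:25-10:25, 12:30-14:10, 15:00-16:10, 16:25-16:55, 18:10-18:55.
The last common window of at least 20 minutes is 18:10-18:55; a 20-minute meeting can start as late as 18:35 and still end by 18:55.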